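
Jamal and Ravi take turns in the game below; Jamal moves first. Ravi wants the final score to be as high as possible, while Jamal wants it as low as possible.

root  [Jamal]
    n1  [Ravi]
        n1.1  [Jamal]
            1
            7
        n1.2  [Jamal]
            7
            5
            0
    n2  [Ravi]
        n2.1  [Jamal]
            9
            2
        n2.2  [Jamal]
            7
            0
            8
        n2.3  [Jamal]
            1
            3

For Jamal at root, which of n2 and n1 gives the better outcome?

n1

n2.1 (Jamal): min(9, 2) = 2
n2.2 (Jamal): min(7, 0, 8) = 0
n2.3 (Jamal): min(1, 3) = 1
n2 (Ravi): max(2, 0, 1) = 2
n1.1 (Jamal): min(1, 7) = 1
n1.2 (Jamal): min(7, 5, 0) = 0
n1 (Ravi): max(1, 0) = 1
Jamal prefers the lower value; n2=2, n1=1. n1 is better since 1 < 2.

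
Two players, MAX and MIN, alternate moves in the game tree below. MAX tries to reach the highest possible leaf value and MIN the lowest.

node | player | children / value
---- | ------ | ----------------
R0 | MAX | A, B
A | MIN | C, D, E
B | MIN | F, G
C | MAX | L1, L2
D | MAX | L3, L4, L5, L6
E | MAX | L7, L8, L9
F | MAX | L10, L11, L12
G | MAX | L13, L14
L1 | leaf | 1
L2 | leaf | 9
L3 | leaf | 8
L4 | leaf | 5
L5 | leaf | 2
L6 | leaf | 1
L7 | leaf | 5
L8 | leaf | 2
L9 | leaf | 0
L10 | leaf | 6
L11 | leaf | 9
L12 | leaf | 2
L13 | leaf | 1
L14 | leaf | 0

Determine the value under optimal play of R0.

C (MAX): max(1, 9) = 9
D (MAX): max(8, 5, 2, 1) = 8
E (MAX): max(5, 2, 0) = 5
A (MIN): min(9, 8, 5) = 5
F (MAX): max(6, 9, 2) = 9
G (MAX): max(1, 0) = 1
B (MIN): min(9, 1) = 1
R0 (MAX): max(5, 1) = 5

5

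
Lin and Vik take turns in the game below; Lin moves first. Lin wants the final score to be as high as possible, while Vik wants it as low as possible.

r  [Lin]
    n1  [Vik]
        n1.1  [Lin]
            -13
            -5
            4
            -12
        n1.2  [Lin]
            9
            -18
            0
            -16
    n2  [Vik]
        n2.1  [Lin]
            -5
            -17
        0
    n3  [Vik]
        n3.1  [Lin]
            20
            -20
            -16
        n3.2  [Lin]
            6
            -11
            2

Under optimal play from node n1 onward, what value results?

n1.1 (Lin): max(-13, -5, 4, -12) = 4
n1.2 (Lin): max(9, -18, 0, -16) = 9
n1 (Vik): min(4, 9) = 4

4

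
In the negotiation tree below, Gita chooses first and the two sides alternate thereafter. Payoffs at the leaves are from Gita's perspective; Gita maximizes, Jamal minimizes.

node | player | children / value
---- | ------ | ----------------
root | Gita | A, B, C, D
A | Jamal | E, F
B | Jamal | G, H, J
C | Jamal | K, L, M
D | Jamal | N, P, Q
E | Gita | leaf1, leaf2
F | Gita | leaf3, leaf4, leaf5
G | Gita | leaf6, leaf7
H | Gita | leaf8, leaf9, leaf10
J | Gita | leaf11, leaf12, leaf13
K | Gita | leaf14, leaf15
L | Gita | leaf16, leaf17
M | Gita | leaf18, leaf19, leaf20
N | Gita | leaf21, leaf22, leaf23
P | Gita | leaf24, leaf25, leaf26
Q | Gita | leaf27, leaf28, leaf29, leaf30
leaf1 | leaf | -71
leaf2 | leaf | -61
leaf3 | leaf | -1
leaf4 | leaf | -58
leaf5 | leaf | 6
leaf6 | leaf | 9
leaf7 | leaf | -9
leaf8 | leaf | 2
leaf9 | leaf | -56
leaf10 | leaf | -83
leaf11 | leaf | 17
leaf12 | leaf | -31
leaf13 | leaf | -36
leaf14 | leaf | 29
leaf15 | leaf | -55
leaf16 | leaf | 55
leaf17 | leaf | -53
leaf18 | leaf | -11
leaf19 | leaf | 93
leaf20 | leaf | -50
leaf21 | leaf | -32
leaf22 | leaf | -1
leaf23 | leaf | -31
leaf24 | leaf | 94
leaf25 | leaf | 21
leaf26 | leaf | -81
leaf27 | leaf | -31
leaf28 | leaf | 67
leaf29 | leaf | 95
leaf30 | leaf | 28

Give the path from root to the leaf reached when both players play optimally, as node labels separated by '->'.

E (Gita): max(-71, -61) = -61
F (Gita): max(-1, -58, 6) = 6
A (Jamal): min(-61, 6) = -61
G (Gita): max(9, -9) = 9
H (Gita): max(2, -56, -83) = 2
J (Gita): max(17, -31, -36) = 17
B (Jamal): min(9, 2, 17) = 2
K (Gita): max(29, -55) = 29
L (Gita): max(55, -53) = 55
M (Gita): max(-11, 93, -50) = 93
C (Jamal): min(29, 55, 93) = 29
N (Gita): max(-32, -1, -31) = -1
P (Gita): max(94, 21, -81) = 94
Q (Gita): max(-31, 67, 95, 28) = 95
D (Jamal): min(-1, 94, 95) = -1
root (Gita): max(-61, 2, 29, -1) = 29
At root, Gita picks C (highest: 29).
At C, Jamal picks K (lowest: 29).
At K, Gita picks leaf14 (highest: 29).
Terminal value 29.

root -> C -> K -> leaf14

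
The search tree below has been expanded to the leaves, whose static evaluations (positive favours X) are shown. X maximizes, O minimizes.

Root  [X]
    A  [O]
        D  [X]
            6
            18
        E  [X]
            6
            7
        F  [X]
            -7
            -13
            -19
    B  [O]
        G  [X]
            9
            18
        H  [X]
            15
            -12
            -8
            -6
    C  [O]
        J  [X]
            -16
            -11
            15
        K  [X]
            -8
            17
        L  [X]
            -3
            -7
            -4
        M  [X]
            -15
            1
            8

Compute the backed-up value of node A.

D (X): max(6, 18) = 18
E (X): max(6, 7) = 7
F (X): max(-7, -13, -19) = -7
A (O): min(18, 7, -7) = -7

-7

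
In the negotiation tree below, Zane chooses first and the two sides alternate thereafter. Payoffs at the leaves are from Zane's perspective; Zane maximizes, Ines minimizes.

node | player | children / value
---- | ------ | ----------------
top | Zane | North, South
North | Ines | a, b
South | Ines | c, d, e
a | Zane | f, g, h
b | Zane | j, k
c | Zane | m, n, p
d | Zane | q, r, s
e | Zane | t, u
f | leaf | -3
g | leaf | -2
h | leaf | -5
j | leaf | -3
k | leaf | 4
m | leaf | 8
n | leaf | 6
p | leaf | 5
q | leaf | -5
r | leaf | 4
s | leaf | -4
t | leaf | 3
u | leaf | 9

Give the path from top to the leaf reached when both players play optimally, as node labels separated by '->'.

a (Zane): max(-3, -2, -5) = -2
b (Zane): max(-3, 4) = 4
North (Ines): min(-2, 4) = -2
c (Zane): max(8, 6, 5) = 8
d (Zane): max(-5, 4, -4) = 4
e (Zane): max(3, 9) = 9
South (Ines): min(8, 4, 9) = 4
top (Zane): max(-2, 4) = 4
At top, Zane picks South (highest: 4).
At South, Ines picks d (lowest: 4).
At d, Zane picks r (highest: 4).
Terminal value 4.

top -> South -> d -> r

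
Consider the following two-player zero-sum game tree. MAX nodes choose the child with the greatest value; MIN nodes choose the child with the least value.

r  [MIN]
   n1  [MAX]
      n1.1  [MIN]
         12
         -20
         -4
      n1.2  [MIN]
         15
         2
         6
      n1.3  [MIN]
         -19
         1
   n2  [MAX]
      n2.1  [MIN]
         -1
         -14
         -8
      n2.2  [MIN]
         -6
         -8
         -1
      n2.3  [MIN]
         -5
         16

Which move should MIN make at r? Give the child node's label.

n1.1 (MIN): min(12, -20, -4) = -20
n1.2 (MIN): min(15, 2, 6) = 2
n1.3 (MIN): min(-19, 1) = -19
n1 (MAX): max(-20, 2, -19) = 2
n2.1 (MIN): min(-1, -14, -8) = -14
n2.2 (MIN): min(-6, -8, -1) = -8
n2.3 (MIN): min(-5, 16) = -5
n2 (MAX): max(-14, -8, -5) = -5
r (MIN): min(2, -5) = -5
MIN at r wants the lowest of {n1=2, n2=-5}, so chooses n2.

n2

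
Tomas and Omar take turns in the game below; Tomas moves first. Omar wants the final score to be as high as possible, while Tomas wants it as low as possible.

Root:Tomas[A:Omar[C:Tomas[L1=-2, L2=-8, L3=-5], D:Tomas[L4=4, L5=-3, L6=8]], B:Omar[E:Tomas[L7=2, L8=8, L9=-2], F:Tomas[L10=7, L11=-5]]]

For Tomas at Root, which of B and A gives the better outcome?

A

E (Tomas): min(2, 8, -2) = -2
F (Tomas): min(7, -5) = -5
B (Omar): max(-2, -5) = -2
C (Tomas): min(-2, -8, -5) = -8
D (Tomas): min(4, -3, 8) = -3
A (Omar): max(-8, -3) = -3
Tomas prefers the lower value; B=-2, A=-3. A is better since -3 < -2.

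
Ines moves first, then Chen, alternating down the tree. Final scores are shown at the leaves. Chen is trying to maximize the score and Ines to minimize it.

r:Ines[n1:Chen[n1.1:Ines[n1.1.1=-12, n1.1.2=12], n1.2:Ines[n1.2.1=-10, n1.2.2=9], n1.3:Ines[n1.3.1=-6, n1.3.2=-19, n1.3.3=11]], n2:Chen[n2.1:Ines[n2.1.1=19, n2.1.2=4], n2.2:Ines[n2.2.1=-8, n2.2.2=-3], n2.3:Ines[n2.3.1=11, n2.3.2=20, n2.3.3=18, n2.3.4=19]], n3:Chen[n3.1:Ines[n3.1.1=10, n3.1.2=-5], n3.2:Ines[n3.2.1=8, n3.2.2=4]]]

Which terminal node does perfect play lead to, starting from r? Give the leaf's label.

n1.2.1

n1.1 (Ines): min(-12, 12) = -12
n1.2 (Ines): min(-10, 9) = -10
n1.3 (Ines): min(-6, -19, 11) = -19
n1 (Chen): max(-12, -10, -19) = -10
n2.1 (Ines): min(19, 4) = 4
n2.2 (Ines): min(-8, -3) = -8
n2.3 (Ines): min(11, 20, 18, 19) = 11
n2 (Chen): max(4, -8, 11) = 11
n3.1 (Ines): min(10, -5) = -5
n3.2 (Ines): min(8, 4) = 4
n3 (Chen): max(-5, 4) = 4
r (Ines): min(-10, 11, 4) = -10
At r, Ines picks n1 (lowest: -10).
At n1, Chen picks n1.2 (highest: -10).
At n1.2, Ines picks n1.2.1 (lowest: -10).
Terminal value -10.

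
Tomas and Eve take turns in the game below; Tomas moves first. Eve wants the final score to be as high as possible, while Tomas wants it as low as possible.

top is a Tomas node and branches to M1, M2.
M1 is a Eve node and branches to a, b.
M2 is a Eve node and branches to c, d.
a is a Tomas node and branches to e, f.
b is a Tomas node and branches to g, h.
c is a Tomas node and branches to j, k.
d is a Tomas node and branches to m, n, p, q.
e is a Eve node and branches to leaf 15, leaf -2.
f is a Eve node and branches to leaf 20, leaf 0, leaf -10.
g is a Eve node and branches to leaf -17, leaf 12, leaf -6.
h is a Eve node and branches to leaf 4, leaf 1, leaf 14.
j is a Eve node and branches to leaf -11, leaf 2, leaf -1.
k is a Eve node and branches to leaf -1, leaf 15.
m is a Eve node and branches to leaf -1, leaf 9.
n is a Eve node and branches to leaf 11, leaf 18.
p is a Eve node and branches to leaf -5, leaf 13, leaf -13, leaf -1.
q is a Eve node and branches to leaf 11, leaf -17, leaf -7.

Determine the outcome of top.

9

e (Eve): max(15, -2) = 15
f (Eve): max(20, 0, -10) = 20
a (Tomas): min(15, 20) = 15
g (Eve): max(-17, 12, -6) = 12
h (Eve): max(4, 1, 14) = 14
b (Tomas): min(12, 14) = 12
M1 (Eve): max(15, 12) = 15
j (Eve): max(-11, 2, -1) = 2
k (Eve): max(-1, 15) = 15
c (Tomas): min(2, 15) = 2
m (Eve): max(-1, 9) = 9
n (Eve): max(11, 18) = 18
p (Eve): max(-5, 13, -13, -1) = 13
q (Eve): max(11, -17, -7) = 11
d (Tomas): min(9, 18, 13, 11) = 9
M2 (Eve): max(2, 9) = 9
top (Tomas): min(15, 9) = 9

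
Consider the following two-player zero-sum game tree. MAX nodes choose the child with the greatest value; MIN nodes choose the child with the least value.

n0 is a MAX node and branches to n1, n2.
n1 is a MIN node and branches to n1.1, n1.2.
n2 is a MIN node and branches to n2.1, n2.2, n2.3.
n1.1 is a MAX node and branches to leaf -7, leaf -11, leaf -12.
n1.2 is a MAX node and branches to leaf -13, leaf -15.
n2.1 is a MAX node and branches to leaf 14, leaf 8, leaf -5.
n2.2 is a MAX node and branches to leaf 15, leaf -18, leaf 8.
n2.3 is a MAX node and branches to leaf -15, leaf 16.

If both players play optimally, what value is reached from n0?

n1.1 (MAX): max(-7, -11, -12) = -7
n1.2 (MAX): max(-13, -15) = -13
n1 (MIN): min(-7, -13) = -13
n2.1 (MAX): max(14, 8, -5) = 14
n2.2 (MAX): max(15, -18, 8) = 15
n2.3 (MAX): max(-15, 16) = 16
n2 (MIN): min(14, 15, 16) = 14
n0 (MAX): max(-13, 14) = 14

14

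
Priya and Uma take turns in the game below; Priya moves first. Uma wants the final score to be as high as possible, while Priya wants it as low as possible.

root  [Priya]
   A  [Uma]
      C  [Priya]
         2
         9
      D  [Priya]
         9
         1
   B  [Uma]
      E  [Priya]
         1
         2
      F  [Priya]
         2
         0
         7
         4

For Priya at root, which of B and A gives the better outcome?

E (Priya): min(1, 2) = 1
F (Priya): min(2, 0, 7, 4) = 0
B (Uma): max(1, 0) = 1
C (Priya): min(2, 9) = 2
D (Priya): min(9, 1) = 1
A (Uma): max(2, 1) = 2
Priya prefers the lower value; B=1, A=2. B is better since 1 < 2.

B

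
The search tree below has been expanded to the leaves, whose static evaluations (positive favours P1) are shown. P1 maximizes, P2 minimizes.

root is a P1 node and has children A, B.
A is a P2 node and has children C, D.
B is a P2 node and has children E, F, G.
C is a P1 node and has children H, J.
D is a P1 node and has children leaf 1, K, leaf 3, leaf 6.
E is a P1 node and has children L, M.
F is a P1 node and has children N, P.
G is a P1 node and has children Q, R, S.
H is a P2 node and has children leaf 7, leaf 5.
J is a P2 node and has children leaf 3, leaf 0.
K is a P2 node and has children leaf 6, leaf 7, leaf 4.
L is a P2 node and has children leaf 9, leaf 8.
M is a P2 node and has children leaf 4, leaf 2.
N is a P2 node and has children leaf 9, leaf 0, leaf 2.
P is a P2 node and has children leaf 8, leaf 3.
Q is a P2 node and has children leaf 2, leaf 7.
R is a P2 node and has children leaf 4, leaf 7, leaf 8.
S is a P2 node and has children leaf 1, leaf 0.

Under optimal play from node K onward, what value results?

K (P2): min(6, 7, 4) = 4

4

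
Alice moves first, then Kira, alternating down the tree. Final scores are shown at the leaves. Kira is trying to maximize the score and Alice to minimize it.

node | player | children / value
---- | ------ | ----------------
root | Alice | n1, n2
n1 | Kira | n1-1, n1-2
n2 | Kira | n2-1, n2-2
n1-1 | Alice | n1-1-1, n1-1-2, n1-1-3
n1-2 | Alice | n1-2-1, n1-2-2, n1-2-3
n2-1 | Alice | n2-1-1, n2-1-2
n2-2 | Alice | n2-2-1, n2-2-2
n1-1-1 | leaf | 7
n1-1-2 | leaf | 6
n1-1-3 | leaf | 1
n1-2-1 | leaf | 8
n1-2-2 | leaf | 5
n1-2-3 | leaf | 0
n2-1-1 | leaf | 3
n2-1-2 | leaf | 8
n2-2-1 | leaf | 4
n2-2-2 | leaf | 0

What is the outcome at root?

n1-1 (Alice): min(7, 6, 1) = 1
n1-2 (Alice): min(8, 5, 0) = 0
n1 (Kira): max(1, 0) = 1
n2-1 (Alice): min(3, 8) = 3
n2-2 (Alice): min(4, 0) = 0
n2 (Kira): max(3, 0) = 3
root (Alice): min(1, 3) = 1

1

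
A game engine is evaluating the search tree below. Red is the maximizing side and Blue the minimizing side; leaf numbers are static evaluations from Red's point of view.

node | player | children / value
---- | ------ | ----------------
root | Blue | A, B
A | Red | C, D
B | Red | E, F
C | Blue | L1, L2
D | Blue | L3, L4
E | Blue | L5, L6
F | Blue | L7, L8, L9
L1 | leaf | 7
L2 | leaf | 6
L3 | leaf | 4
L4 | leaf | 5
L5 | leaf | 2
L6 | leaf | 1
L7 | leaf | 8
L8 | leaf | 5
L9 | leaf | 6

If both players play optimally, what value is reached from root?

C (Blue): min(7, 6) = 6
D (Blue): min(4, 5) = 4
A (Red): max(6, 4) = 6
E (Blue): min(2, 1) = 1
F (Blue): min(8, 5, 6) = 5
B (Red): max(1, 5) = 5
root (Blue): min(6, 5) = 5

5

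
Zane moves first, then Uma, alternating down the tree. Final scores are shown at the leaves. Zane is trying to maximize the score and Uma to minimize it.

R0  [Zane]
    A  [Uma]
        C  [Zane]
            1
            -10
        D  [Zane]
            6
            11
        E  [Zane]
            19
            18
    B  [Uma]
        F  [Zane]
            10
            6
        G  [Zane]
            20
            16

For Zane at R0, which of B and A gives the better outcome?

F (Zane): max(10, 6) = 10
G (Zane): max(20, 16) = 20
B (Uma): min(10, 20) = 10
C (Zane): max(1, -10) = 1
D (Zane): max(6, 11) = 11
E (Zane): max(19, 18) = 19
A (Uma): min(1, 11, 19) = 1
Zane prefers the higher value; B=10, A=1. B is better since 10 > 1.

B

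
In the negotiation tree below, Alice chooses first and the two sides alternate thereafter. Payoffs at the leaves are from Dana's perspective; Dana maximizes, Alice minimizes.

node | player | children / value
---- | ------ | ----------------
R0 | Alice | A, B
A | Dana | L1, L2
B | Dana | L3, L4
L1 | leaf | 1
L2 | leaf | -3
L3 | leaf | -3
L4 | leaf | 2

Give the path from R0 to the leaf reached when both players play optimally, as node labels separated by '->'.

A (Dana): max(1, -3) = 1
B (Dana): max(-3, 2) = 2
R0 (Alice): min(1, 2) = 1
At R0, Alice picks A (lowest: 1).
At A, Dana picks L1 (highest: 1).
Terminal value 1.

R0 -> A -> L1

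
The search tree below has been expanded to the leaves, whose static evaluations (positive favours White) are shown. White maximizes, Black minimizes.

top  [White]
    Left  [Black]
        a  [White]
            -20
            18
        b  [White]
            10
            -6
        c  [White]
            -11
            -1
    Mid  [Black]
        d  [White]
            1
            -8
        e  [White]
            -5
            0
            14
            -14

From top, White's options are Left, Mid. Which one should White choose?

Mid

a (White): max(-20, 18) = 18
b (White): max(10, -6) = 10
c (White): max(-11, -1) = -1
Left (Black): min(18, 10, -1) = -1
d (White): max(1, -8) = 1
e (White): max(-5, 0, 14, -14) = 14
Mid (Black): min(1, 14) = 1
top (White): max(-1, 1) = 1
White at top wants the highest of {Left=-1, Mid=1}, so chooses Mid.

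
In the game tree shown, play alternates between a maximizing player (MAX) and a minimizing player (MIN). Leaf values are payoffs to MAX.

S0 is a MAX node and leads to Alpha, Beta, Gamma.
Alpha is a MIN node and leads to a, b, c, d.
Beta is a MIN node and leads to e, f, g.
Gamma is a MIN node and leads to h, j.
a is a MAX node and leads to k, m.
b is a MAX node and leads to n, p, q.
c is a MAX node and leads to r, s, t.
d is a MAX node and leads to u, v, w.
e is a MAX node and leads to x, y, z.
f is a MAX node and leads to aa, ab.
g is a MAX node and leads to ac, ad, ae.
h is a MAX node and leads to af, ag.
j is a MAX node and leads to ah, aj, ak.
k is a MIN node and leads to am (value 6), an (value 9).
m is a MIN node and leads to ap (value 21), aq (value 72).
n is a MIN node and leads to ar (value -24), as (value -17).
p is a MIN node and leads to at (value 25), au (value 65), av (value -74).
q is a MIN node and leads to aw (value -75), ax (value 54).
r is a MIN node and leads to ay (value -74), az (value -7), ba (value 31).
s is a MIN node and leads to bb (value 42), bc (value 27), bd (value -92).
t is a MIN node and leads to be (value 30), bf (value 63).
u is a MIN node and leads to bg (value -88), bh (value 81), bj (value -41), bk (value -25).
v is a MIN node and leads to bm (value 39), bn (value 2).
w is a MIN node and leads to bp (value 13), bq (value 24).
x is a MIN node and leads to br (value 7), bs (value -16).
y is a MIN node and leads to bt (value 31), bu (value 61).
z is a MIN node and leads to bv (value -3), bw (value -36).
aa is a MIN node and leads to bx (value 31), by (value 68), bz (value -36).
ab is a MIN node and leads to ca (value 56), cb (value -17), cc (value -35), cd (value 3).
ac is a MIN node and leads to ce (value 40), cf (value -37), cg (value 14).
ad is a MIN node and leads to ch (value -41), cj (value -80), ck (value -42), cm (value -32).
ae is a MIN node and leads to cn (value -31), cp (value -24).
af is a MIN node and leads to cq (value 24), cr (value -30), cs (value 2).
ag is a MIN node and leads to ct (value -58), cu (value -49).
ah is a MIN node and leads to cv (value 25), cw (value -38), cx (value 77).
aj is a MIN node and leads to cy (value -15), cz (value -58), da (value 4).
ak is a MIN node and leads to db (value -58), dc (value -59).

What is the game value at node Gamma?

-38

af (MIN): min(24, -30, 2) = -30
ag (MIN): min(-58, -49) = -58
h (MAX): max(-30, -58) = -30
ah (MIN): min(25, -38, 77) = -38
aj (MIN): min(-15, -58, 4) = -58
ak (MIN): min(-58, -59) = -59
j (MAX): max(-38, -58, -59) = -38
Gamma (MIN): min(-30, -38) = -38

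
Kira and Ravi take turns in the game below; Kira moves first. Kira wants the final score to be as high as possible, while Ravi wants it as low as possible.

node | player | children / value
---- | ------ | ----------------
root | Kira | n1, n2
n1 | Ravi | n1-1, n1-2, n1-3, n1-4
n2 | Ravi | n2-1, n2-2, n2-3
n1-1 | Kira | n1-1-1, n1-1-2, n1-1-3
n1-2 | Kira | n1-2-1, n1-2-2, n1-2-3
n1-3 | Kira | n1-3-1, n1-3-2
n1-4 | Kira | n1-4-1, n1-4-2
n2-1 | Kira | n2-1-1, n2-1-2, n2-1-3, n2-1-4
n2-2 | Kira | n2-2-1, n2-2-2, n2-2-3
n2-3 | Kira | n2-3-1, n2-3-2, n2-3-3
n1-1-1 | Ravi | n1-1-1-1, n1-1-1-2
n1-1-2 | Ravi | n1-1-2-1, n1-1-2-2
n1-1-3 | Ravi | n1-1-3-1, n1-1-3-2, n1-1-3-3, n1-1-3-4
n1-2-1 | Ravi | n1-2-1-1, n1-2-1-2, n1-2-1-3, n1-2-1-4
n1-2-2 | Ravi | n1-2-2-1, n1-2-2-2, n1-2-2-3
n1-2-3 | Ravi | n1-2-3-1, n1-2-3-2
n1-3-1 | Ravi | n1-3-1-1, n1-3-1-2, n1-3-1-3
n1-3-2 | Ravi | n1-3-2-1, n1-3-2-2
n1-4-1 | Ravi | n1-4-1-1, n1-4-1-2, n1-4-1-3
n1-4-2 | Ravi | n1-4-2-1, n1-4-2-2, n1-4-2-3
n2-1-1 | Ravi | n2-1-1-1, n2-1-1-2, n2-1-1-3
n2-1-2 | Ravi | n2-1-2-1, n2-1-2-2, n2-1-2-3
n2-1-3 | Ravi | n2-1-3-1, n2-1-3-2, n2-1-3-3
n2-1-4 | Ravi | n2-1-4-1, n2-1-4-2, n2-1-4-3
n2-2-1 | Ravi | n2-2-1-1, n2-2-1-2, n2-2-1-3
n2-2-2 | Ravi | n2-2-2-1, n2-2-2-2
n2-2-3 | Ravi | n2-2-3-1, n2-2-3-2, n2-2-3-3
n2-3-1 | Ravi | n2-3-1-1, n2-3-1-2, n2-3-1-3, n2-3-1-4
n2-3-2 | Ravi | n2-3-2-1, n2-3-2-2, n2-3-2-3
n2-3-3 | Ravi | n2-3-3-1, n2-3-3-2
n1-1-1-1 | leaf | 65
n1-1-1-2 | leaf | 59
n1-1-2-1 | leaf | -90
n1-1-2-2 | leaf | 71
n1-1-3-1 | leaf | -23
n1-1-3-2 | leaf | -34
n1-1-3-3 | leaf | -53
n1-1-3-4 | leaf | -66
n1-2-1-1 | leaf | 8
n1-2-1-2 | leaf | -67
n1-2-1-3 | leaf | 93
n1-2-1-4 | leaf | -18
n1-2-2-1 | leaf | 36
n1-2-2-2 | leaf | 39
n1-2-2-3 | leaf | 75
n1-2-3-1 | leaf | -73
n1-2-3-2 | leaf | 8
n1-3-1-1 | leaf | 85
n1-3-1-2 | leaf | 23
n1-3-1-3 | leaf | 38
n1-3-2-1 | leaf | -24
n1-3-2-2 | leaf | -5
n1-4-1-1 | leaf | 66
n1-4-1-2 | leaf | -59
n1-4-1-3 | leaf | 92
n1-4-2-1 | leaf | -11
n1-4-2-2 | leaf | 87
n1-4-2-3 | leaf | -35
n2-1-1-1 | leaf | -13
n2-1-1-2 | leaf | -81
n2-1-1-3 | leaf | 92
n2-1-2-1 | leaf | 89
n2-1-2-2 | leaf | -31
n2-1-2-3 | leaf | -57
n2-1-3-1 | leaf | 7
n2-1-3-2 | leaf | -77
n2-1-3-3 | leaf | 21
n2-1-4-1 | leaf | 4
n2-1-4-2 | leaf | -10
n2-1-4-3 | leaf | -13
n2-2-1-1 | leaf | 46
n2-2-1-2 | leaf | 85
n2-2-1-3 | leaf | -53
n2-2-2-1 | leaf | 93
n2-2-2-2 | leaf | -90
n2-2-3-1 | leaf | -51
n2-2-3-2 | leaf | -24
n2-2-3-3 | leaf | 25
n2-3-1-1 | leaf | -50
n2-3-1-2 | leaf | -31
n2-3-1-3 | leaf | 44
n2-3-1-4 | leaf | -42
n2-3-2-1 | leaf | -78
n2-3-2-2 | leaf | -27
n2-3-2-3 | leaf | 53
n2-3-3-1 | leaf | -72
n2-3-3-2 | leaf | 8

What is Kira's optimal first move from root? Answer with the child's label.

n1-1-1 (Ravi): min(65, 59) = 59
n1-1-2 (Ravi): min(-90, 71) = -90
n1-1-3 (Ravi): min(-23, -34, -53, -66) = -66
n1-1 (Kira): max(59, -90, -66) = 59
n1-2-1 (Ravi): min(8, -67, 93, -18) = -67
n1-2-2 (Ravi): min(36, 39, 75) = 36
n1-2-3 (Ravi): min(-73, 8) = -73
n1-2 (Kira): max(-67, 36, -73) = 36
n1-3-1 (Ravi): min(85, 23, 38) = 23
n1-3-2 (Ravi): min(-24, -5) = -24
n1-3 (Kira): max(23, -24) = 23
n1-4-1 (Ravi): min(66, -59, 92) = -59
n1-4-2 (Ravi): min(-11, 87, -35) = -35
n1-4 (Kira): max(-59, -35) = -35
n1 (Ravi): min(59, 36, 23, -35) = -35
n2-1-1 (Ravi): min(-13, -81, 92) = -81
n2-1-2 (Ravi): min(89, -31, -57) = -57
n2-1-3 (Ravi): min(7, -77, 21) = -77
n2-1-4 (Ravi): min(4, -10, -13) = -13
n2-1 (Kira): max(-81, -57, -77, -13) = -13
n2-2-1 (Ravi): min(46, 85, -53) = -53
n2-2-2 (Ravi): min(93, -90) = -90
n2-2-3 (Ravi): min(-51, -24, 25) = -51
n2-2 (Kira): max(-53, -90, -51) = -51
n2-3-1 (Ravi): min(-50, -31, 44, -42) = -50
n2-3-2 (Ravi): min(-78, -27, 53) = -78
n2-3-3 (Ravi): min(-72, 8) = -72
n2-3 (Kira): max(-50, -78, -72) = -50
n2 (Ravi): min(-13, -51, -50) = -51
root (Kira): max(-35, -51) = -35
Kira at root wants the highest of {n1=-35, n2=-51}, so chooses n1.

n1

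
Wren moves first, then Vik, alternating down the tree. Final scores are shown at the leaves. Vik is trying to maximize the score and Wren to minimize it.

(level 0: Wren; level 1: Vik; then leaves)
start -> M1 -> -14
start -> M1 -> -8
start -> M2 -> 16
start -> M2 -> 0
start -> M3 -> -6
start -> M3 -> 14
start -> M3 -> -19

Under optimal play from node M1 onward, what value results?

-8

M1 (Vik): max(-14, -8) = -8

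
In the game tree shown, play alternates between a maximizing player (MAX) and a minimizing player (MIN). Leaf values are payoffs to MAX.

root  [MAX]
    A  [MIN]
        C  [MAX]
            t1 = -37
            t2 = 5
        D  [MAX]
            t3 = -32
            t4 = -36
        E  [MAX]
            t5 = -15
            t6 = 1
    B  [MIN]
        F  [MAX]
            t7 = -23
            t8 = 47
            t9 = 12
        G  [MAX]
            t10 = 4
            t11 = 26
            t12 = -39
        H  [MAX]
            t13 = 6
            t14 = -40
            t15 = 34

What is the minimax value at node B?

F (MAX): max(-23, 47, 12) = 47
G (MAX): max(4, 26, -39) = 26
H (MAX): max(6, -40, 34) = 34
B (MIN): min(47, 26, 34) = 26

26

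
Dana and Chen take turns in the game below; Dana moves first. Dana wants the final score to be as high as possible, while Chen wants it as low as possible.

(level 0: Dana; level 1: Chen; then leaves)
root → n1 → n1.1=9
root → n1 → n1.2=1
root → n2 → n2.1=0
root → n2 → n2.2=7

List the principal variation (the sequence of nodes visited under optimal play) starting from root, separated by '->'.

n1 (Chen): min(9, 1) = 1
n2 (Chen): min(0, 7) = 0
root (Dana): max(1, 0) = 1
At root, Dana picks n1 (highest: 1).
At n1, Chen picks n1.2 (lowest: 1).
Terminal value 1.

root -> n1 -> n1.2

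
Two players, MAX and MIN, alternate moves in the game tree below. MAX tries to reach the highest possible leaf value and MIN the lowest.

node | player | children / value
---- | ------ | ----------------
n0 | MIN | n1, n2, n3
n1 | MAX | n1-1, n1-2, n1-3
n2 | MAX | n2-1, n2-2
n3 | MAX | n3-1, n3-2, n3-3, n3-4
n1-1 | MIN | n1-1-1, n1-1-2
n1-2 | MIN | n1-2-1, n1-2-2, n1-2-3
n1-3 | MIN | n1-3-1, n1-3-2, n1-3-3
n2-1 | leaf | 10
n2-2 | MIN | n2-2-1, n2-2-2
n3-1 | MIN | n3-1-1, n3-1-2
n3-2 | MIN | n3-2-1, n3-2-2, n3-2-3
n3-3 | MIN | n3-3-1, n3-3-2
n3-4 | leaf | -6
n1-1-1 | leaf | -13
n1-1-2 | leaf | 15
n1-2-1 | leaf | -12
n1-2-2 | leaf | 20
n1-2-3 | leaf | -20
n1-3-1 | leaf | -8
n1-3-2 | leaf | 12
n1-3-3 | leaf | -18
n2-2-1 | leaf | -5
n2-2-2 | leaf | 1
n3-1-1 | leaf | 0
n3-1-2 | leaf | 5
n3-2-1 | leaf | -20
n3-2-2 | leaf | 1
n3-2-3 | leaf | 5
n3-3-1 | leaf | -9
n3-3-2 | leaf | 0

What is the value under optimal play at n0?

-13

n1-1 (MIN): min(-13, 15) = -13
n1-2 (MIN): min(-12, 20, -20) = -20
n1-3 (MIN): min(-8, 12, -18) = -18
n1 (MAX): max(-13, -20, -18) = -13
n2-2 (MIN): min(-5, 1) = -5
n2 (MAX): max(10, -5) = 10
n3-1 (MIN): min(0, 5) = 0
n3-2 (MIN): min(-20, 1, 5) = -20
n3-3 (MIN): min(-9, 0) = -9
n3 (MAX): max(0, -20, -9, -6) = 0
n0 (MIN): min(-13, 10, 0) = -13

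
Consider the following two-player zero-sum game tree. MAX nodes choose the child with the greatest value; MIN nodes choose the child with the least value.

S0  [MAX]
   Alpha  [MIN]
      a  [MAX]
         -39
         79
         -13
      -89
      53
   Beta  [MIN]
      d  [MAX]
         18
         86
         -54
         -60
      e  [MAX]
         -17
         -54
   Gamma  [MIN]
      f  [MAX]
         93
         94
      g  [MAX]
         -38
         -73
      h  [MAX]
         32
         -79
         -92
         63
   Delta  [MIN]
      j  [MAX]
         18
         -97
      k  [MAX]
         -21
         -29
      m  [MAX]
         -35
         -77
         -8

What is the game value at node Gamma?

f (MAX): max(93, 94) = 94
g (MAX): max(-38, -73) = -38
h (MAX): max(32, -79, -92, 63) = 63
Gamma (MIN): min(94, -38, 63) = -38

-38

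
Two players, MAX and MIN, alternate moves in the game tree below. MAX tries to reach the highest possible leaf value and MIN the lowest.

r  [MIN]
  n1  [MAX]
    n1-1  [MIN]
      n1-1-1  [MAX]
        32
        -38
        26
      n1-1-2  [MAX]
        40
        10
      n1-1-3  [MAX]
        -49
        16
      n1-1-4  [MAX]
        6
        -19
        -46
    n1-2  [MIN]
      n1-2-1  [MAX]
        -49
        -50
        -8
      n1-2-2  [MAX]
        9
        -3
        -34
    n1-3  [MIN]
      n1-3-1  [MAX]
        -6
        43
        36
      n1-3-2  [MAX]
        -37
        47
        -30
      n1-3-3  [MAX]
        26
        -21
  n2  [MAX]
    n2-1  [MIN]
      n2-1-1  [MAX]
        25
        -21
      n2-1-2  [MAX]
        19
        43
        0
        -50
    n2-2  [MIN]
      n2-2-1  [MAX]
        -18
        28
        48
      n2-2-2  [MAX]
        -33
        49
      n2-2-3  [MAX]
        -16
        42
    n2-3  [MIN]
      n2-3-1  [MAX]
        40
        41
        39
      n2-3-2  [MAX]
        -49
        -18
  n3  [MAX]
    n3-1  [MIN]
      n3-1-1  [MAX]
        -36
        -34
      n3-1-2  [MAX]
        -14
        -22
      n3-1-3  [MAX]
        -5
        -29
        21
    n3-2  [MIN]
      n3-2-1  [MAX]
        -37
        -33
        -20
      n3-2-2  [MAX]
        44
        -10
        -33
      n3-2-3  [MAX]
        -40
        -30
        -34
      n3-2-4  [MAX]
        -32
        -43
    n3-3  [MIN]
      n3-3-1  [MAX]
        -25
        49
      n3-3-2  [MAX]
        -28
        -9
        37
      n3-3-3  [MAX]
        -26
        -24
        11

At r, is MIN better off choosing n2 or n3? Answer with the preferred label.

n2-1-1 (MAX): max(25, -21) = 25
n2-1-2 (MAX): max(19, 43, 0, -50) = 43
n2-1 (MIN): min(25, 43) = 25
n2-2-1 (MAX): max(-18, 28, 48) = 48
n2-2-2 (MAX): max(-33, 49) = 49
n2-2-3 (MAX): max(-16, 42) = 42
n2-2 (MIN): min(48, 49, 42) = 42
n2-3-1 (MAX): max(40, 41, 39) = 41
n2-3-2 (MAX): max(-49, -18) = -18
n2-3 (MIN): min(41, -18) = -18
n2 (MAX): max(25, 42, -18) = 42
n3-1-1 (MAX): max(-36, -34) = -34
n3-1-2 (MAX): max(-14, -22) = -14
n3-1-3 (MAX): max(-5, -29, 21) = 21
n3-1 (MIN): min(-34, -14, 21) = -34
n3-2-1 (MAX): max(-37, -33, -20) = -20
n3-2-2 (MAX): max(44, -10, -33) = 44
n3-2-3 (MAX): max(-40, -30, -34) = -30
n3-2-4 (MAX): max(-32, -43) = -32
n3-2 (MIN): min(-20, 44, -30, -32) = -32
n3-3-1 (MAX): max(-25, 49) = 49
n3-3-2 (MAX): max(-28, -9, 37) = 37
n3-3-3 (MAX): max(-26, -24, 11) = 11
n3-3 (MIN): min(49, 37, 11) = 11
n3 (MAX): max(-34, -32, 11) = 11
MIN prefers the lower value; n2=42, n3=11. n3 is better since 11 < 42.

n3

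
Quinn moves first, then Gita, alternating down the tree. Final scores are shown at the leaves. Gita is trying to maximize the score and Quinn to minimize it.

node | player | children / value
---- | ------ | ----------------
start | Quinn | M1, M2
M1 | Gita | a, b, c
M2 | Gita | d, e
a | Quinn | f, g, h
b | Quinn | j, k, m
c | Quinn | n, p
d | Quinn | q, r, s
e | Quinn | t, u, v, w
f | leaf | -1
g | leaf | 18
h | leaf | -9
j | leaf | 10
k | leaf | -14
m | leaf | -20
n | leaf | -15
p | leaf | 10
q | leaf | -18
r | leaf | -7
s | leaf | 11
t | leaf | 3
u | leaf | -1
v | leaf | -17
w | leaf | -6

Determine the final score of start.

-17

a (Quinn): min(-1, 18, -9) = -9
b (Quinn): min(10, -14, -20) = -20
c (Quinn): min(-15, 10) = -15
M1 (Gita): max(-9, -20, -15) = -9
d (Quinn): min(-18, -7, 11) = -18
e (Quinn): min(3, -1, -17, -6) = -17
M2 (Gita): max(-18, -17) = -17
start (Quinn): min(-9, -17) = -17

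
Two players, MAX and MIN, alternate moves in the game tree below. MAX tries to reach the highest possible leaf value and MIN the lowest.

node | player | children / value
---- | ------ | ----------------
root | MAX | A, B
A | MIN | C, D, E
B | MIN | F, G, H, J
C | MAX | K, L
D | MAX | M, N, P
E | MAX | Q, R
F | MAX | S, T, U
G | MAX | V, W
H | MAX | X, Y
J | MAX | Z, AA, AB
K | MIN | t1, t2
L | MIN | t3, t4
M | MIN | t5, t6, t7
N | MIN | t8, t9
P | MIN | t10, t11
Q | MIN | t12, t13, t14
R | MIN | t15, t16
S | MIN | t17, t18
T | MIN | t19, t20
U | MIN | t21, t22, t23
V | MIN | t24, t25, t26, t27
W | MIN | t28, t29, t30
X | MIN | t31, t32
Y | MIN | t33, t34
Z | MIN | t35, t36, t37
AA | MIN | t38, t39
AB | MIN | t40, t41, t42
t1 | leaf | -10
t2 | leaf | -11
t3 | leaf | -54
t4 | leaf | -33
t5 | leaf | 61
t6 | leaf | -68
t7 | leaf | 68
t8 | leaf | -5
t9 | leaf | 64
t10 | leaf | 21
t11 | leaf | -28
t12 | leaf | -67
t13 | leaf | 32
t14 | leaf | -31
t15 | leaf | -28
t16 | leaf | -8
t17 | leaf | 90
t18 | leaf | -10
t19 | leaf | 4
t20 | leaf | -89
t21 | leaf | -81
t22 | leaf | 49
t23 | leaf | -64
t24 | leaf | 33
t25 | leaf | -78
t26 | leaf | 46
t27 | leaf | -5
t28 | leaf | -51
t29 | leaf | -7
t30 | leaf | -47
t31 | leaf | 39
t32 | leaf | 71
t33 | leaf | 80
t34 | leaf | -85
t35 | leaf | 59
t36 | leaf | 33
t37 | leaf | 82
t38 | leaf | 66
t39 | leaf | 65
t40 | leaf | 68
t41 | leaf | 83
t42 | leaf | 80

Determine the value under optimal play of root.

K (MIN): min(-10, -11) = -11
L (MIN): min(-54, -33) = -54
C (MAX): max(-11, -54) = -11
M (MIN): min(61, -68, 68) = -68
N (MIN): min(-5, 64) = -5
P (MIN): min(21, -28) = -28
D (MAX): max(-68, -5, -28) = -5
Q (MIN): min(-67, 32, -31) = -67
R (MIN): min(-28, -8) = -28
E (MAX): max(-67, -28) = -28
A (MIN): min(-11, -5, -28) = -28
S (MIN): min(90, -10) = -10
T (MIN): min(4, -89) = -89
U (MIN): min(-81, 49, -64) = -81
F (MAX): max(-10, -89, -81) = -10
V (MIN): min(33, -78, 46, -5) = -78
W (MIN): min(-51, -7, -47) = -51
G (MAX): max(-78, -51) = -51
X (MIN): min(39, 71) = 39
Y (MIN): min(80, -85) = -85
H (MAX): max(39, -85) = 39
Z (MIN): min(59, 33, 82) = 33
AA (MIN): min(66, 65) = 65
AB (MIN): min(68, 83, 80) = 68
J (MAX): max(33, 65, 68) = 68
B (MIN): min(-10, -51, 39, 68) = -51
root (MAX): max(-28, -51) = -28

-28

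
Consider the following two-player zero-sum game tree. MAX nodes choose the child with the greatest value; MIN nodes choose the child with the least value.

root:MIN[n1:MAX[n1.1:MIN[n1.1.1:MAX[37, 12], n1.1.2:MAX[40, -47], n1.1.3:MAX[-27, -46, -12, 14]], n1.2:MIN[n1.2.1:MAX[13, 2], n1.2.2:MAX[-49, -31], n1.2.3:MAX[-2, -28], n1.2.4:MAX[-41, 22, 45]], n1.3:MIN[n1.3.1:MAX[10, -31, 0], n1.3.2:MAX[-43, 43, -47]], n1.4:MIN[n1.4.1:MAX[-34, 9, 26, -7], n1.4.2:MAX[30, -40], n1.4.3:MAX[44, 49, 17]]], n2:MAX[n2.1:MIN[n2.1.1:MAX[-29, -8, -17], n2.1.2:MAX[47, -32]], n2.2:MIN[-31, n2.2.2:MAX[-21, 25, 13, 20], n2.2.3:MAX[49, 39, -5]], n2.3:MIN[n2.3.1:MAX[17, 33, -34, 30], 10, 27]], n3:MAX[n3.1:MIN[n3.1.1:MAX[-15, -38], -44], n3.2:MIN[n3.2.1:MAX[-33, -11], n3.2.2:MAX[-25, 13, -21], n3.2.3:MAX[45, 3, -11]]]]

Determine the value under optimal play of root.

-11

n1.1.1 (MAX): max(37, 12) = 37
n1.1.2 (MAX): max(40, -47) = 40
n1.1.3 (MAX): max(-27, -46, -12, 14) = 14
n1.1 (MIN): min(37, 40, 14) = 14
n1.2.1 (MAX): max(13, 2) = 13
n1.2.2 (MAX): max(-49, -31) = -31
n1.2.3 (MAX): max(-2, -28) = -2
n1.2.4 (MAX): max(-41, 22, 45) = 45
n1.2 (MIN): min(13, -31, -2, 45) = -31
n1.3.1 (MAX): max(10, -31, 0) = 10
n1.3.2 (MAX): max(-43, 43, -47) = 43
n1.3 (MIN): min(10, 43) = 10
n1.4.1 (MAX): max(-34, 9, 26, -7) = 26
n1.4.2 (MAX): max(30, -40) = 30
n1.4.3 (MAX): max(44, 49, 17) = 49
n1.4 (MIN): min(26, 30, 49) = 26
n1 (MAX): max(14, -31, 10, 26) = 26
n2.1.1 (MAX): max(-29, -8, -17) = -8
n2.1.2 (MAX): max(47, -32) = 47
n2.1 (MIN): min(-8, 47) = -8
n2.2.2 (MAX): max(-21, 25, 13, 20) = 25
n2.2.3 (MAX): max(49, 39, -5) = 49
n2.2 (MIN): min(-31, 25, 49) = -31
n2.3.1 (MAX): max(17, 33, -34, 30) = 33
n2.3 (MIN): min(33, 10, 27) = 10
n2 (MAX): max(-8, -31, 10) = 10
n3.1.1 (MAX): max(-15, -38) = -15
n3.1 (MIN): min(-15, -44) = -44
n3.2.1 (MAX): max(-33, -11) = -11
n3.2.2 (MAX): max(-25, 13, -21) = 13
n3.2.3 (MAX): max(45, 3, -11) = 45
n3.2 (MIN): min(-11, 13, 45) = -11
n3 (MAX): max(-44, -11) = -11
root (MIN): min(26, 10, -11) = -11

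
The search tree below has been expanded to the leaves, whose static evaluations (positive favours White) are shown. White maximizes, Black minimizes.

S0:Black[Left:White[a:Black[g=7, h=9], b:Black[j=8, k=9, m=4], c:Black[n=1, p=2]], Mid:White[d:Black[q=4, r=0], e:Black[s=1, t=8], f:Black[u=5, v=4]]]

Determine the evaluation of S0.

4

a (Black): min(7, 9) = 7
b (Black): min(8, 9, 4) = 4
c (Black): min(1, 2) = 1
Left (White): max(7, 4, 1) = 7
d (Black): min(4, 0) = 0
e (Black): min(1, 8) = 1
f (Black): min(5, 4) = 4
Mid (White): max(0, 1, 4) = 4
S0 (Black): min(7, 4) = 4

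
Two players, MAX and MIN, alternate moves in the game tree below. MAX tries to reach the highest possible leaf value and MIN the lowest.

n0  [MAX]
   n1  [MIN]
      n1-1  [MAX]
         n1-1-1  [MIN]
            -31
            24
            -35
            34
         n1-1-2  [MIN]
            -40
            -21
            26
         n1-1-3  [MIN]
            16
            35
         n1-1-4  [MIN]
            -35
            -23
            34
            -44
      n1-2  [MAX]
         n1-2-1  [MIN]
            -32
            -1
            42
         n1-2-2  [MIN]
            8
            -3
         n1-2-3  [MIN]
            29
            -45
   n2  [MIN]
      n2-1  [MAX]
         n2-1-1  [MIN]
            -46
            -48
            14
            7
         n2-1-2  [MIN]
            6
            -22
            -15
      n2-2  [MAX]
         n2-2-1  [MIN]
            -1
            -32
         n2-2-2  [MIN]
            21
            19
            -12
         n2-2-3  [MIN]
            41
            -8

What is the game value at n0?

-3

n1-1-1 (MIN): min(-31, 24, -35, 34) = -35
n1-1-2 (MIN): min(-40, -21, 26) = -40
n1-1-3 (MIN): min(16, 35) = 16
n1-1-4 (MIN): min(-35, -23, 34, -44) = -44
n1-1 (MAX): max(-35, -40, 16, -44) = 16
n1-2-1 (MIN): min(-32, -1, 42) = -32
n1-2-2 (MIN): min(8, -3) = -3
n1-2-3 (MIN): min(29, -45) = -45
n1-2 (MAX): max(-32, -3, -45) = -3
n1 (MIN): min(16, -3) = -3
n2-1-1 (MIN): min(-46, -48, 14, 7) = -48
n2-1-2 (MIN): min(6, -22, -15) = -22
n2-1 (MAX): max(-48, -22) = -22
n2-2-1 (MIN): min(-1, -32) = -32
n2-2-2 (MIN): min(21, 19, -12) = -12
n2-2-3 (MIN): min(41, -8) = -8
n2-2 (MAX): max(-32, -12, -8) = -8
n2 (MIN): min(-22, -8) = -22
n0 (MAX): max(-3, -22) = -3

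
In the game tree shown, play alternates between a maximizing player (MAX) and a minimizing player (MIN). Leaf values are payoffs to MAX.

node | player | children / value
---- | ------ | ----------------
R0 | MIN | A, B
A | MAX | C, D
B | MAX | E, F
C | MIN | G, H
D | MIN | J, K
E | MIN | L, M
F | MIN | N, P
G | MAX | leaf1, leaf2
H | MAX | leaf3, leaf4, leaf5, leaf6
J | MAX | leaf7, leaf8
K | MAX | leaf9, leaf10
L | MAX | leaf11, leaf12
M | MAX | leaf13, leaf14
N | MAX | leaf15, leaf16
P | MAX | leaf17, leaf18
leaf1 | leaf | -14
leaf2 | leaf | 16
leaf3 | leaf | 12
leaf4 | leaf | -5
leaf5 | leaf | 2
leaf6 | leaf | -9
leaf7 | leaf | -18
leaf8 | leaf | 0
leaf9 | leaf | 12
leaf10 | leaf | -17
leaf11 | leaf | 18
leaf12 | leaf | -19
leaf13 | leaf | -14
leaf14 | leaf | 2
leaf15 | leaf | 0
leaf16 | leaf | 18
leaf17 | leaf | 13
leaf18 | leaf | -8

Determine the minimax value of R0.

12

G (MAX): max(-14, 16) = 16
H (MAX): max(12, -5, 2, -9) = 12
C (MIN): min(16, 12) = 12
J (MAX): max(-18, 0) = 0
K (MAX): max(12, -17) = 12
D (MIN): min(0, 12) = 0
A (MAX): max(12, 0) = 12
L (MAX): max(18, -19) = 18
M (MAX): max(-14, 2) = 2
E (MIN): min(18, 2) = 2
N (MAX): max(0, 18) = 18
P (MAX): max(13, -8) = 13
F (MIN): min(18, 13) = 13
B (MAX): max(2, 13) = 13
R0 (MIN): min(12, 13) = 12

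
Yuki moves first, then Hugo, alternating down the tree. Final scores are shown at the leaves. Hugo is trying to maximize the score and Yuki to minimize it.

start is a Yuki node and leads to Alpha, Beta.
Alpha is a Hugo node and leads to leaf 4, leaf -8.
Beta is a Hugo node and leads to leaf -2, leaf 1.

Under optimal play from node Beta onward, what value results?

1

Beta (Hugo): max(-2, 1) = 1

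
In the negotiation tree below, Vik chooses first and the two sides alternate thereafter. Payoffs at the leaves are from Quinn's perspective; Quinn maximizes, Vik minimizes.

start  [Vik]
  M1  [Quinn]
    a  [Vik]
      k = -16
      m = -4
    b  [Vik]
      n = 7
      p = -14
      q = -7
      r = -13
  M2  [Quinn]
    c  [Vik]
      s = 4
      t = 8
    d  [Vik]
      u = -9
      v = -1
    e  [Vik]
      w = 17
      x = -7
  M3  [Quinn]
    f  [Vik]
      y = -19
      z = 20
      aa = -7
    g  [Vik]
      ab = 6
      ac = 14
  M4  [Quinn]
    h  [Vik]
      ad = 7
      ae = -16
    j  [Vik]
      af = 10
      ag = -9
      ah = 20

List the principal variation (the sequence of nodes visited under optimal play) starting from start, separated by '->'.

start -> M1 -> b -> p

a (Vik): min(-16, -4) = -16
b (Vik): min(7, -14, -7, -13) = -14
M1 (Quinn): max(-16, -14) = -14
c (Vik): min(4, 8) = 4
d (Vik): min(-9, -1) = -9
e (Vik): min(17, -7) = -7
M2 (Quinn): max(4, -9, -7) = 4
f (Vik): min(-19, 20, -7) = -19
g (Vik): min(6, 14) = 6
M3 (Quinn): max(-19, 6) = 6
h (Vik): min(7, -16) = -16
j (Vik): min(10, -9, 20) = -9
M4 (Quinn): max(-16, -9) = -9
start (Vik): min(-14, 4, 6, -9) = -14
At start, Vik picks M1 (lowest: -14).
At M1, Quinn picks b (highest: -14).
At b, Vik picks p (lowest: -14).
Terminal value -14.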